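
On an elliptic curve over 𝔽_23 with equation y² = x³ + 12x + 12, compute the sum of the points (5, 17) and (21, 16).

(5, 6)

(5, 17) + (21, 16). λ = (16 - 17)/(21 - 5) ≡ 22/16 mod 23. 16⁻¹ ≡ 13 (mod 23) since 16·13 = 208 ≡ 1, so λ ≡ 10.
  x = λ² - 5 - 21 = 100 - 26 ≡ 5; y = λ·(5 - 5) - 17 ≡ 6. → (5, 6)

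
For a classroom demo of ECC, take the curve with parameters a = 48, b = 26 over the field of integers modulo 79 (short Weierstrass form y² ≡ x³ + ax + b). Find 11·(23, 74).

(9, 9)

Write G = (23, 74).
Double-and-add on 11 = (1011)₂. Start with G = (23, 74) for the leading 1-bit.
double: tangent at (23, 74): λ = (3·23² + 48)/(2·74) ≡ 55/69. 69⁻¹ ≡ 71 (mod 79), so λ ≡ 55·71 ≡ 34.
  x = λ² - 23 - 23 = 1156 - 46 ≡ 4; y = λ·(23 - 4) - 74 ≡ 19. → (4, 19)
double: tangent at (4, 19): λ = (3·4² + 48)/(2·19) ≡ 17/38. 38⁻¹ ≡ 52 (mod 79), so λ ≡ 17·52 ≡ 15.
  x = λ² - 4 - 4 = 225 - 8 ≡ 59; y = λ·(4 - 59) - 19 ≡ 25. → (59, 25)
add G: (59, 25) + (23, 74). λ = (74 - 25)/(23 - 59) ≡ 49/43 mod 79. 43⁻¹ ≡ 68 (mod 79) since 43·68 = 2924 ≡ 1, so λ ≡ 14.
  x = λ² - 59 - 23 = 196 - 82 ≡ 35; y = λ·(59 - 35) - 25 ≡ 74. → (35, 74)
double: tangent at (35, 74): λ = (3·35² + 48)/(2·74) ≡ 10/69. 69⁻¹ ≡ 71 (mod 79), so λ ≡ 10·71 ≡ 78.
  x = λ² - 35 - 35 = 6084 - 70 ≡ 10; y = λ·(35 - 10) - 74 ≡ 59. → (10, 59)
add G: (10, 59) + (23, 74). λ = (74 - 59)/(23 - 10) ≡ 15/13 mod 79. 13⁻¹ ≡ 73 (mod 79), so λ ≡ 68.
  x = λ² - 10 - 23 = 4624 - 33 ≡ 9; y = λ·(10 - 9) - 59 ≡ 9. → (9, 9)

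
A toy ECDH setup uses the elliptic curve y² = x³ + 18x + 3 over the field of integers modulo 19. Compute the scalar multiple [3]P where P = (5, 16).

(12, 16)

Repeated addition: build up to 3P.
2P: tangent at (5, 16): λ = (3·5² + 18)/(2·16) ≡ 17/13. 13⁻¹ ≡ 3 (mod 19), so λ ≡ 17·3 ≡ 13.
  x = λ² - 5 - 5 = 169 - 10 ≡ 7; y = λ·(5 - 7) - 16 ≡ 15. → (7, 15)
3P: (7, 15) + (5, 16). λ = (16 - 15)/(5 - 7) ≡ 1/17 mod 19. 17⁻¹ ≡ 9 (mod 19) since 17·9 = 153 ≡ 1, so λ ≡ 9.
  x = λ² - 7 - 5 = 81 - 12 ≡ 12; y = λ·(7 - 12) - 15 ≡ 16. → (12, 16)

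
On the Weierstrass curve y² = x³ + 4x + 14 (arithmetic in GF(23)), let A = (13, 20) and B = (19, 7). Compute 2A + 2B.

First 2A:
Repeated addition: build up to 2A.
2A: tangent at (13, 20): λ = (3·13² + 4)/(2·20) ≡ 5/17. 17⁻¹ ≡ 19 (mod 23), so λ ≡ 5·19 ≡ 3.
  x = λ² - 13 - 13 = 9 - 26 ≡ 6; y = λ·(13 - 6) - 20 ≡ 1. → (6, 1)
2A = (6, 1).
Next 2B:
Repeated addition: build up to 2B.
2B: tangent at (19, 7): λ = (3·19² + 4)/(2·7) ≡ 6/14. 14⁻¹ ≡ 5 (mod 23) since 14·5 = 70 ≡ 1, so λ ≡ 6·5 ≡ 7.
  x = λ² - 19 - 19 = 49 - 38 ≡ 11; y = λ·(19 - 11) - 7 ≡ 3. → (11, 3)
2B = (11, 3).
Finally 2A + 2B:
(6, 1) + (11, 3). λ = (3 - 1)/(11 - 6) ≡ 2/5 mod 23. 5⁻¹ ≡ 14 (mod 23) since 5·14 = 70 ≡ 1, so λ ≡ 5.
  x = λ² - 6 - 11 = 25 - 17 ≡ 8; y = λ·(6 - 8) - 1 ≡ 12. → (8, 12)

(8, 12)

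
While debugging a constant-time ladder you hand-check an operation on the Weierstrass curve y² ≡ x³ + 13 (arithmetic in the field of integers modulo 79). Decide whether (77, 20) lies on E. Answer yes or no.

y² = 20² ≡ 5; x³ + 0x + 13 = 456546 ≡ 5 (mod 79). 5 = 5.

yes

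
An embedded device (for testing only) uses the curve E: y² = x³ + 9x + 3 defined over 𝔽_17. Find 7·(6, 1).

(6, 1)

Write Q = (6, 1).
Double-and-add on 7 = (111)₂. Start with Q = (6, 1) for the leading 1-bit.
double: tangent at (6, 1): λ = (3·6² + 9)/(2·1) ≡ 15/2. 2⁻¹ ≡ 9 (mod 17), so λ ≡ 15·9 ≡ 16.
  x = λ² - 6 - 6 = 256 - 12 ≡ 6; y = λ·(6 - 6) - 1 ≡ 16. → (6, 16)
add Q: (6, 16) + (6, 1): same x and y₁ ≡ -y₂, so the sum is O.
double: O + O = O (identity).
add Q: O + (6, 1) = (6, 1) (identity).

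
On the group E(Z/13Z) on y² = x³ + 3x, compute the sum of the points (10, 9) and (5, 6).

(10, 9) + (5, 6). λ = (6 - 9)/(5 - 10) ≡ 10/8 mod 13. 8⁻¹ ≡ 5 (mod 13) since 8·5 = 40 ≡ 1, so λ ≡ 11.
  x = λ² - 10 - 5 = 121 - 15 ≡ 2; y = λ·(10 - 2) - 9 ≡ 1. → (2, 1)

(2, 1)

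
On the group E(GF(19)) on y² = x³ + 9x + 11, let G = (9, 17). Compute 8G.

Double-and-add on 8 = (1000)₂. Start with G = (9, 17) for the leading 1-bit.
double: tangent at (9, 17): λ = (3·9² + 9)/(2·17) ≡ 5/15. 15⁻¹ ≡ 14 (mod 19), so λ ≡ 5·14 ≡ 13.
  x = λ² - 9 - 9 = 169 - 18 ≡ 18; y = λ·(9 - 18) - 17 ≡ 18. → (18, 18)
double: tangent at (18, 18): λ = (3·18² + 9)/(2·18) ≡ 12/17. 17⁻¹ ≡ 9 (mod 19) since 17·9 = 153 ≡ 1, so λ ≡ 12·9 ≡ 13.
  x = λ² - 18 - 18 = 169 - 36 ≡ 0; y = λ·(18 - 0) - 18 ≡ 7. → (0, 7)
double: tangent at (0, 7): λ = (3·0² + 9)/(2·7) ≡ 9/14. 14⁻¹ ≡ 15 (mod 19) since 14·15 = 210 ≡ 1, so λ ≡ 9·15 ≡ 2.
  x = λ² - 0 - 0 = 4 - 0 ≡ 4; y = λ·(0 - 4) - 7 ≡ 4. → (4, 4)

(4, 4)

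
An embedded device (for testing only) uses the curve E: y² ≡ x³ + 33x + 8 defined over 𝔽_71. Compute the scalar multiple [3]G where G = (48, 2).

Repeated addition: build up to 3G.
2G: tangent at (48, 2): λ = (3·48² + 33)/(2·2) ≡ 58/4. 4⁻¹ ≡ 18 (mod 71) since 4·18 = 72 ≡ 1, so λ ≡ 58·18 ≡ 50.
  x = λ² - 48 - 48 = 2500 - 96 ≡ 61; y = λ·(48 - 61) - 2 ≡ 58. → (61, 58)
3G: (61, 58) + (48, 2). λ = (2 - 58)/(48 - 61) ≡ 15/58 mod 71. 58⁻¹ ≡ 60 (mod 71), so λ ≡ 48.
  x = λ² - 61 - 48 = 2304 - 109 ≡ 65; y = λ·(61 - 65) - 58 ≡ 34. → (65, 34)

(65, 34)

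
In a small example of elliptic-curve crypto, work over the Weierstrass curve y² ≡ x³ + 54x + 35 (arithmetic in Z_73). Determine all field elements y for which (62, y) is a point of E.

x³ + 54x + 35 = 241711 ≡ 8 (mod 73).
Square roots of 8 mod 73: 9 and 64 (since 9² = 81 ≡ 8).

9, 64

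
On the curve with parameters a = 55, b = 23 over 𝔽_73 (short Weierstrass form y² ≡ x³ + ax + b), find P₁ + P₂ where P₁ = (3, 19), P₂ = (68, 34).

(3, 19) + (68, 34). λ = (34 - 19)/(68 - 3) ≡ 15/65 mod 73. 65⁻¹ ≡ 9 (mod 73), so λ ≡ 62.
  x = λ² - 3 - 68 = 3844 - 71 ≡ 50; y = λ·(3 - 50) - 19 ≡ 60. → (50, 60)

(50, 60)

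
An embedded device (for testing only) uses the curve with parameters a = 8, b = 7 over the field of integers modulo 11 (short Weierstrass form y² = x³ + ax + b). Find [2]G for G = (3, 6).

tangent at (3, 6): λ = (3·3² + 8)/(2·6) ≡ 2/1. 1⁻¹ ≡ 1 (mod 11) since 1·1 = 1 ≡ 1, so λ ≡ 2·1 ≡ 2.
  x = λ² - 3 - 3 = 4 - 6 ≡ 9; y = λ·(3 - 9) - 6 ≡ 4. → (9, 4)

(9, 4)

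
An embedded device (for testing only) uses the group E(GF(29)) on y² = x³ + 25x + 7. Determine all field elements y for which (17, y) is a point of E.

3, 26

x³ + 25x + 7 = 5345 ≡ 9 (mod 29).
Square roots of 9 mod 29: 3 and 26 (since 3² = 9 ≡ 9).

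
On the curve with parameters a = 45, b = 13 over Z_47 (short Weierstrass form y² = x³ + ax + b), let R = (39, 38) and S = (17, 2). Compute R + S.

(3, 38)

(39, 38) + (17, 2). λ = (2 - 38)/(17 - 39) ≡ 11/25 mod 47. 25⁻¹ ≡ 32 (mod 47), so λ ≡ 23.
  x = λ² - 39 - 17 = 529 - 56 ≡ 3; y = λ·(39 - 3) - 38 ≡ 38. → (3, 38)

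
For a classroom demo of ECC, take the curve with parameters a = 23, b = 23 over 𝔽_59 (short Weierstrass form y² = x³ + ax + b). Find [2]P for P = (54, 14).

tangent at (54, 14): λ = (3·54² + 23)/(2·14) ≡ 39/28. 28⁻¹ ≡ 19 (mod 59) since 28·19 = 532 ≡ 1, so λ ≡ 39·19 ≡ 33.
  x = λ² - 54 - 54 = 1089 - 108 ≡ 37; y = λ·(54 - 37) - 14 ≡ 16. → (37, 16)

(37, 16)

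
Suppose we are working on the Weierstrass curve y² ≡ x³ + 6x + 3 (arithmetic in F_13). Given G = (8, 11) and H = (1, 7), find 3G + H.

First 3G:
Repeated addition: build up to 3G.
2G: tangent at (8, 11): λ = (3·8² + 6)/(2·11) ≡ 3/9. 9⁻¹ ≡ 3 (mod 13), so λ ≡ 3·3 ≡ 9.
  x = λ² - 8 - 8 = 81 - 16 ≡ 0; y = λ·(8 - 0) - 11 ≡ 9. → (0, 9)
3G: (0, 9) + (8, 11). λ = (11 - 9)/(8 - 0) ≡ 2/8 mod 13. 8⁻¹ ≡ 5 (mod 13), so λ ≡ 10.
  x = λ² - 0 - 8 = 100 - 8 ≡ 1; y = λ·(0 - 1) - 9 ≡ 7. → (1, 7)
3G = (1, 7).
Finally 3G + H:
tangent at (1, 7): λ = (3·1² + 6)/(2·7) ≡ 9/1. 1⁻¹ ≡ 1 (mod 13) since 1·1 = 1 ≡ 1, so λ ≡ 9·1 ≡ 9.
  x = λ² - 1 - 1 = 81 - 2 ≡ 1; y = λ·(1 - 1) - 7 ≡ 6. → (1, 6)

(1, 6)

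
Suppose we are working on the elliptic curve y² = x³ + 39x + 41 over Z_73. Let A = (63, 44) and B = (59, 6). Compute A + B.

(23, 44)

(63, 44) + (59, 6). λ = (6 - 44)/(59 - 63) ≡ 35/69 mod 73. 69⁻¹ ≡ 18 (mod 73) since 69·18 = 1242 ≡ 1, so λ ≡ 46.
  x = λ² - 63 - 59 = 2116 - 122 ≡ 23; y = λ·(63 - 23) - 44 ≡ 44. → (23, 44)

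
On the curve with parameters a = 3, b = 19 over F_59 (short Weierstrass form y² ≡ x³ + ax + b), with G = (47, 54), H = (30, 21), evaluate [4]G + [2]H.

(31, 7)

First 4G:
Double-and-add on 4 = (100)₂. Start with G = (47, 54) for the leading 1-bit.
double: tangent at (47, 54): λ = (3·47² + 3)/(2·54) ≡ 22/49. 49⁻¹ ≡ 53 (mod 59), so λ ≡ 22·53 ≡ 45.
  x = λ² - 47 - 47 = 2025 - 94 ≡ 43; y = λ·(47 - 43) - 54 ≡ 8. → (43, 8)
double: tangent at (43, 8): λ = (3·43² + 3)/(2·8) ≡ 4/16. 16⁻¹ ≡ 48 (mod 59), so λ ≡ 4·48 ≡ 15.
  x = λ² - 43 - 43 = 225 - 86 ≡ 21; y = λ·(43 - 21) - 8 ≡ 27. → (21, 27)
4G = (21, 27).
Next 2H:
Repeated addition: build up to 2H.
2H: tangent at (30, 21): λ = (3·30² + 3)/(2·21) ≡ 48/42. 42⁻¹ ≡ 52 (mod 59), so λ ≡ 48·52 ≡ 18.
  x = λ² - 30 - 30 = 324 - 60 ≡ 28; y = λ·(30 - 28) - 21 ≡ 15. → (28, 15)
2H = (28, 15).
Finally 4G + 2H:
(21, 27) + (28, 15). λ = (15 - 27)/(28 - 21) ≡ 47/7 mod 59. 7⁻¹ ≡ 17 (mod 59), so λ ≡ 32.
  x = λ² - 21 - 28 = 1024 - 49 ≡ 31; y = λ·(21 - 31) - 27 ≡ 7. → (31, 7)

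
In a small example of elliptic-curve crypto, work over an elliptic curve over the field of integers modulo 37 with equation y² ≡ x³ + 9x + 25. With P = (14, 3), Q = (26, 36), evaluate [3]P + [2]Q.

(33, 31)

First 3P:
Repeated addition: build up to 3P.
2P: tangent at (14, 3): λ = (3·14² + 9)/(2·3) ≡ 5/6. 6⁻¹ ≡ 31 (mod 37), so λ ≡ 5·31 ≡ 7.
  x = λ² - 14 - 14 = 49 - 28 ≡ 21; y = λ·(14 - 21) - 3 ≡ 22. → (21, 22)
3P: (21, 22) + (14, 3). λ = (3 - 22)/(14 - 21) ≡ 18/30 mod 37. 30⁻¹ ≡ 21 (mod 37), so λ ≡ 8.
  x = λ² - 21 - 14 = 64 - 35 ≡ 29; y = λ·(21 - 29) - 22 ≡ 25. → (29, 25)
3P = (29, 25).
Next 2Q:
Repeated addition: build up to 2Q.
2Q: tangent at (26, 36): λ = (3·26² + 9)/(2·36) ≡ 2/35. 35⁻¹ ≡ 18 (mod 37) since 35·18 = 630 ≡ 1, so λ ≡ 2·18 ≡ 36.
  x = λ² - 26 - 26 = 1296 - 52 ≡ 23; y = λ·(26 - 23) - 36 ≡ 35. → (23, 35)
2Q = (23, 35).
Finally 3P + 2Q:
(29, 25) + (23, 35). λ = (35 - 25)/(23 - 29) ≡ 10/31 mod 37. 31⁻¹ ≡ 6 (mod 37), so λ ≡ 23.
  x = λ² - 29 - 23 = 529 - 52 ≡ 33; y = λ·(29 - 33) - 25 ≡ 31. → (33, 31)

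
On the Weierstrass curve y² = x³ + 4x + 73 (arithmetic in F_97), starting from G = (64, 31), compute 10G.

Repeated addition: build up to 10G.
2G: tangent at (64, 31): λ = (3·64² + 4)/(2·31) ≡ 70/62. 62⁻¹ ≡ 36 (mod 97), so λ ≡ 70·36 ≡ 95.
  x = λ² - 64 - 64 = 9025 - 128 ≡ 70; y = λ·(64 - 70) - 31 ≡ 78. → (70, 78)
3G: (70, 78) + (64, 31). λ = (31 - 78)/(64 - 70) ≡ 50/91 mod 97. 91⁻¹ ≡ 16 (mod 97), so λ ≡ 24.
  x = λ² - 70 - 64 = 576 - 134 ≡ 54; y = λ·(70 - 54) - 78 ≡ 15. → (54, 15)
4G: (54, 15) + (64, 31). λ = (31 - 15)/(64 - 54) ≡ 16/10 mod 97. 10⁻¹ ≡ 68 (mod 97), so λ ≡ 21.
  x = λ² - 54 - 64 = 441 - 118 ≡ 32; y = λ·(54 - 32) - 15 ≡ 59. → (32, 59)
5G: (32, 59) + (64, 31). λ = (31 - 59)/(64 - 32) ≡ 69/32 mod 97. 32⁻¹ ≡ 94 (mod 97) since 32·94 = 3008 ≡ 1, so λ ≡ 84.
  x = λ² - 32 - 64 = 7056 - 96 ≡ 73; y = λ·(32 - 73) - 59 ≡ 86. → (73, 86)
6G: (73, 86) + (64, 31). λ = (31 - 86)/(64 - 73) ≡ 42/88 mod 97. 88⁻¹ ≡ 43 (mod 97) since 88·43 = 3784 ≡ 1, so λ ≡ 60.
  x = λ² - 73 - 64 = 3600 - 137 ≡ 68; y = λ·(73 - 68) - 86 ≡ 20. → (68, 20)
7G: (68, 20) + (64, 31). λ = (31 - 20)/(64 - 68) ≡ 11/93 mod 97. 93⁻¹ ≡ 24 (mod 97) since 93·24 = 2232 ≡ 1, so λ ≡ 70.
  x = λ² - 68 - 64 = 4900 - 132 ≡ 15; y = λ·(68 - 15) - 20 ≡ 4. → (15, 4)
8G: (15, 4) + (64, 31). λ = (31 - 4)/(64 - 15) ≡ 27/49 mod 97. 49⁻¹ ≡ 2 (mod 97), so λ ≡ 54.
  x = λ² - 15 - 64 = 2916 - 79 ≡ 24; y = λ·(15 - 24) - 4 ≡ 92. → (24, 92)
9G: (24, 92) + (64, 31). λ = (31 - 92)/(64 - 24) ≡ 36/40 mod 97. 40⁻¹ ≡ 17 (mod 97) since 40·17 = 680 ≡ 1, so λ ≡ 30.
  x = λ² - 24 - 64 = 900 - 88 ≡ 36; y = λ·(24 - 36) - 92 ≡ 33. → (36, 33)
10G: (36, 33) + (64, 31). λ = (31 - 33)/(64 - 36) ≡ 95/28 mod 97. 28⁻¹ ≡ 52 (mod 97), so λ ≡ 90.
  x = λ² - 36 - 64 = 8100 - 100 ≡ 46; y = λ·(36 - 46) - 33 ≡ 37. → (46, 37)

(46, 37)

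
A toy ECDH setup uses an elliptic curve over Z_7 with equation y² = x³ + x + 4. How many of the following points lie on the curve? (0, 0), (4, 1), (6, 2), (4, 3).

1

(0, 0): 0² ≡ 0, rhs ≡ 4 → off.
(4, 1): 1² ≡ 1, rhs ≡ 2 → off.
(6, 2): 2² ≡ 4, rhs ≡ 2 → off.
(4, 3): 3² ≡ 2, rhs ≡ 2 → on.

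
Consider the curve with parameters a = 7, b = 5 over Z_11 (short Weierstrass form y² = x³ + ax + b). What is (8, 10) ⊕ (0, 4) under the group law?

(7, 10)

(8, 10) + (0, 4). λ = (4 - 10)/(0 - 8) ≡ 5/3 mod 11. 3⁻¹ ≡ 4 (mod 11), so λ ≡ 9.
  x = λ² - 8 - 0 = 81 - 8 ≡ 7; y = λ·(8 - 7) - 10 ≡ 10. → (7, 10)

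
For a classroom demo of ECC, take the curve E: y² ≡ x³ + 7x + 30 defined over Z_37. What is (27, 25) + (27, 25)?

tangent at (27, 25): λ = (3·27² + 7)/(2·25) ≡ 11/13. 13⁻¹ ≡ 20 (mod 37) since 13·20 = 260 ≡ 1, so λ ≡ 11·20 ≡ 35.
  x = λ² - 27 - 27 = 1225 - 54 ≡ 24; y = λ·(27 - 24) - 25 ≡ 6. → (24, 6)

(24, 6)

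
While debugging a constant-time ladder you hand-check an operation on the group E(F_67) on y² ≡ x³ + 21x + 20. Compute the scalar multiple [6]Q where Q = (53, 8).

(44, 10)

Repeated addition: build up to 6Q.
2Q: tangent at (53, 8): λ = (3·53² + 21)/(2·8) ≡ 6/16. 16⁻¹ ≡ 21 (mod 67) since 16·21 = 336 ≡ 1, so λ ≡ 6·21 ≡ 59.
  x = λ² - 53 - 53 = 3481 - 106 ≡ 25; y = λ·(53 - 25) - 8 ≡ 36. → (25, 36)
3Q: (25, 36) + (53, 8). λ = (8 - 36)/(53 - 25) ≡ 39/28 mod 67. 28⁻¹ ≡ 12 (mod 67) since 28·12 = 336 ≡ 1, so λ ≡ 66.
  x = λ² - 25 - 53 = 4356 - 78 ≡ 57; y = λ·(25 - 57) - 36 ≡ 63. → (57, 63)
4Q: (57, 63) + (53, 8). λ = (8 - 63)/(53 - 57) ≡ 12/63 mod 67. 63⁻¹ ≡ 50 (mod 67), so λ ≡ 64.
  x = λ² - 57 - 53 = 4096 - 110 ≡ 33; y = λ·(57 - 33) - 63 ≡ 66. → (33, 66)
5Q: (33, 66) + (53, 8). λ = (8 - 66)/(53 - 33) ≡ 9/20 mod 67. 20⁻¹ ≡ 57 (mod 67), so λ ≡ 44.
  x = λ² - 33 - 53 = 1936 - 86 ≡ 41; y = λ·(33 - 41) - 66 ≡ 51. → (41, 51)
6Q: (41, 51) + (53, 8). λ = (8 - 51)/(53 - 41) ≡ 24/12 mod 67. 12⁻¹ ≡ 28 (mod 67), so λ ≡ 2.
  x = λ² - 41 - 53 = 4 - 94 ≡ 44; y = λ·(41 - 44) - 51 ≡ 10. → (44, 10)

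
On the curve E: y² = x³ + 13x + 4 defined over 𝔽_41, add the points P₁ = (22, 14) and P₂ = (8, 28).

(12, 17)

(22, 14) + (8, 28). λ = (28 - 14)/(8 - 22) ≡ 14/27 mod 41. 27⁻¹ ≡ 38 (mod 41) since 27·38 = 1026 ≡ 1, so λ ≡ 40.
  x = λ² - 22 - 8 = 1600 - 30 ≡ 12; y = λ·(22 - 12) - 14 ≡ 17. → (12, 17)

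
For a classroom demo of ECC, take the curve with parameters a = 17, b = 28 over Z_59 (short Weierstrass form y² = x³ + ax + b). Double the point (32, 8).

tangent at (32, 8): λ = (3·32² + 17)/(2·8) ≡ 21/16. 16⁻¹ ≡ 48 (mod 59), so λ ≡ 21·48 ≡ 5.
  x = λ² - 32 - 32 = 25 - 64 ≡ 20; y = λ·(32 - 20) - 8 ≡ 52. → (20, 52)

(20, 52)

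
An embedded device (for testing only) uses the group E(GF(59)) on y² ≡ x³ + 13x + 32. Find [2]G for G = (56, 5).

tangent at (56, 5): λ = (3·56² + 13)/(2·5) ≡ 40/10. 10⁻¹ ≡ 6 (mod 59) since 10·6 = 60 ≡ 1, so λ ≡ 40·6 ≡ 4.
  x = λ² - 56 - 56 = 16 - 112 ≡ 22; y = λ·(56 - 22) - 5 ≡ 13. → (22, 13)

(22, 13)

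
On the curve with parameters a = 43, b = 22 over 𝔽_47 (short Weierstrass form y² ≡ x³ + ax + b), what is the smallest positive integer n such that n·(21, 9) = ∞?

5

2P: tangent at (21, 9): λ = (3·21² + 43)/(2·9) ≡ 3/18. 18⁻¹ ≡ 34 (mod 47), so λ ≡ 3·34 ≡ 8.
  x = λ² - 21 - 21 = 64 - 42 ≡ 22; y = λ·(21 - 22) - 9 ≡ 30. → (22, 30)
3P: (22, 30) + (21, 9). λ = (9 - 30)/(21 - 22) ≡ 26/46 mod 47. 46⁻¹ ≡ 46 (mod 47), so λ ≡ 21.
  x = λ² - 22 - 21 = 441 - 43 ≡ 22; y = λ·(22 - 22) - 30 ≡ 17. → (22, 17)
4P: (22, 17) + (21, 9). λ = (9 - 17)/(21 - 22) ≡ 39/46 mod 47. 46⁻¹ ≡ 46 (mod 47) since 46·46 = 2116 ≡ 1, so λ ≡ 8.
  x = λ² - 22 - 21 = 64 - 43 ≡ 21; y = λ·(22 - 21) - 17 ≡ 38. → (21, 38)
5P: (21, 38) + (21, 9): same x and y₁ ≡ -y₂, so the sum is ∞.
5P = ∞, so the order is 5.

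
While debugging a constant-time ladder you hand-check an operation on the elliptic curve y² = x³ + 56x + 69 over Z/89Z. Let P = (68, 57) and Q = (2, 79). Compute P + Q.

(29, 19)

(68, 57) + (2, 79). λ = (79 - 57)/(2 - 68) ≡ 22/23 mod 89. 23⁻¹ ≡ 31 (mod 89) since 23·31 = 713 ≡ 1, so λ ≡ 59.
  x = λ² - 68 - 2 = 3481 - 70 ≡ 29; y = λ·(68 - 29) - 57 ≡ 19. → (29, 19)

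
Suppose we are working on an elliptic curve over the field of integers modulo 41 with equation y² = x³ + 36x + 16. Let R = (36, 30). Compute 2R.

tangent at (36, 30): λ = (3·36² + 36)/(2·30) ≡ 29/19. 19⁻¹ ≡ 13 (mod 41) since 19·13 = 247 ≡ 1, so λ ≡ 29·13 ≡ 8.
  x = λ² - 36 - 36 = 64 - 72 ≡ 33; y = λ·(36 - 33) - 30 ≡ 35. → (33, 35)

(33, 35)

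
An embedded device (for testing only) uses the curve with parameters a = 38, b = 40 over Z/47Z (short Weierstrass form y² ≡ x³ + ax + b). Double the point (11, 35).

(34, 34)

tangent at (11, 35): λ = (3·11² + 38)/(2·35) ≡ 25/23. 23⁻¹ ≡ 45 (mod 47) since 23·45 = 1035 ≡ 1, so λ ≡ 25·45 ≡ 44.
  x = λ² - 11 - 11 = 1936 - 22 ≡ 34; y = λ·(11 - 34) - 35 ≡ 34. → (34, 34)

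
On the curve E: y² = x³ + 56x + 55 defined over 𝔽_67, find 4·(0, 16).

Write G = (0, 16).
Double-and-add on 4 = (100)₂. Start with G = (0, 16) for the leading 1-bit.
double: tangent at (0, 16): λ = (3·0² + 56)/(2·16) ≡ 56/32. 32⁻¹ ≡ 44 (mod 67), so λ ≡ 56·44 ≡ 52.
  x = λ² - 0 - 0 = 2704 - 0 ≡ 24; y = λ·(0 - 24) - 16 ≡ 9. → (24, 9)
double: tangent at (24, 9): λ = (3·24² + 56)/(2·9) ≡ 42/18. 18⁻¹ ≡ 41 (mod 67), so λ ≡ 42·41 ≡ 47.
  x = λ² - 24 - 24 = 2209 - 48 ≡ 17; y = λ·(24 - 17) - 9 ≡ 52. → (17, 52)

(17, 52)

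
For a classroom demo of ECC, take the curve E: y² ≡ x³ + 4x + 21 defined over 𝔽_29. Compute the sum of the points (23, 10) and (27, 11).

(28, 25)

(23, 10) + (27, 11). λ = (11 - 10)/(27 - 23) ≡ 1/4 mod 29. 4⁻¹ ≡ 22 (mod 29), so λ ≡ 22.
  x = λ² - 23 - 27 = 484 - 50 ≡ 28; y = λ·(23 - 28) - 10 ≡ 25. → (28, 25)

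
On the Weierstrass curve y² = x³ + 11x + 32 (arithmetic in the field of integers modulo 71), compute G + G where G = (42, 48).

tangent at (42, 48): λ = (3·42² + 11)/(2·48) ≡ 49/25. 25⁻¹ ≡ 54 (mod 71) since 25·54 = 1350 ≡ 1, so λ ≡ 49·54 ≡ 19.
  x = λ² - 42 - 42 = 361 - 84 ≡ 64; y = λ·(42 - 64) - 48 ≡ 31. → (64, 31)

(64, 31)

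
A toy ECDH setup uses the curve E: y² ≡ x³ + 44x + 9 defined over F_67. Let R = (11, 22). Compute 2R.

(51, 10)

tangent at (11, 22): λ = (3·11² + 44)/(2·22) ≡ 5/44. 44⁻¹ ≡ 32 (mod 67) since 44·32 = 1408 ≡ 1, so λ ≡ 5·32 ≡ 26.
  x = λ² - 11 - 11 = 676 - 22 ≡ 51; y = λ·(11 - 51) - 22 ≡ 10. → (51, 10)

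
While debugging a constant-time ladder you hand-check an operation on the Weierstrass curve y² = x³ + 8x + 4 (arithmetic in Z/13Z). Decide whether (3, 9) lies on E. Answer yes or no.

yes

y² = 9² ≡ 3; x³ + 8x + 4 = 55 ≡ 3 (mod 13). 3 = 3.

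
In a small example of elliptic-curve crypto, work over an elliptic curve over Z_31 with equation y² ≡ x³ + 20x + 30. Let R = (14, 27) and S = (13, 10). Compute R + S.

(14, 27) + (13, 10). λ = (10 - 27)/(13 - 14) ≡ 14/30 mod 31. 30⁻¹ ≡ 30 (mod 31) since 30·30 = 900 ≡ 1, so λ ≡ 17.
  x = λ² - 14 - 13 = 289 - 27 ≡ 14; y = λ·(14 - 14) - 27 ≡ 4. → (14, 4)

(14, 4)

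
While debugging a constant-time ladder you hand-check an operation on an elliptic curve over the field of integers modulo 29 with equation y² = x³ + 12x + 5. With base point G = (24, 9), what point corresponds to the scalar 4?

Double-and-add on 4 = (100)₂. Start with G = (24, 9) for the leading 1-bit.
double: tangent at (24, 9): λ = (3·24² + 12)/(2·9) ≡ 0/18. 18⁻¹ ≡ 21 (mod 29), so λ ≡ 0·21 ≡ 0.
  x = λ² - 24 - 24 = 0 - 48 ≡ 10; y = λ·(24 - 10) - 9 ≡ 20. → (10, 20)
double: tangent at (10, 20): λ = (3·10² + 12)/(2·20) ≡ 22/11. 11⁻¹ ≡ 8 (mod 29) since 11·8 = 88 ≡ 1, so λ ≡ 22·8 ≡ 2.
  x = λ² - 10 - 10 = 4 - 20 ≡ 13; y = λ·(10 - 13) - 20 ≡ 3. → (13, 3)

(13, 3)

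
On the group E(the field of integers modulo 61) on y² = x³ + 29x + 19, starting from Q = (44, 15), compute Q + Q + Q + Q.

Double-and-add on 4 = (100)₂. Start with Q = (44, 15) for the leading 1-bit.
double: tangent at (44, 15): λ = (3·44² + 29)/(2·15) ≡ 42/30. 30⁻¹ ≡ 59 (mod 61), so λ ≡ 42·59 ≡ 38.
  x = λ² - 44 - 44 = 1444 - 88 ≡ 14; y = λ·(44 - 14) - 15 ≡ 27. → (14, 27)
double: tangent at (14, 27): λ = (3·14² + 29)/(2·27) ≡ 7/54. 54⁻¹ ≡ 26 (mod 61), so λ ≡ 7·26 ≡ 60.
  x = λ² - 14 - 14 = 3600 - 28 ≡ 34; y = λ·(14 - 34) - 27 ≡ 54. → (34, 54)

(34, 54)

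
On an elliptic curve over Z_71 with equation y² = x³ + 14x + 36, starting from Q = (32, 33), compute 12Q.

Repeated addition: build up to 12Q.
2Q: tangent at (32, 33): λ = (3·32² + 14)/(2·33) ≡ 33/66. 66⁻¹ ≡ 14 (mod 71) since 66·14 = 924 ≡ 1, so λ ≡ 33·14 ≡ 36.
  x = λ² - 32 - 32 = 1296 - 64 ≡ 25; y = λ·(32 - 25) - 33 ≡ 6. → (25, 6)
3Q: (25, 6) + (32, 33). λ = (33 - 6)/(32 - 25) ≡ 27/7 mod 71. 7⁻¹ ≡ 61 (mod 71), so λ ≡ 14.
  x = λ² - 25 - 32 = 196 - 57 ≡ 68; y = λ·(25 - 68) - 6 ≡ 31. → (68, 31)
4Q: (68, 31) + (32, 33). λ = (33 - 31)/(32 - 68) ≡ 2/35 mod 71. 35⁻¹ ≡ 69 (mod 71), so λ ≡ 67.
  x = λ² - 68 - 32 = 4489 - 100 ≡ 58; y = λ·(68 - 58) - 31 ≡ 0. → (58, 0)
5Q: (58, 0) + (32, 33). λ = (33 - 0)/(32 - 58) ≡ 33/45 mod 71. 45⁻¹ ≡ 30 (mod 71) since 45·30 = 1350 ≡ 1, so λ ≡ 67.
  x = λ² - 58 - 32 = 4489 - 90 ≡ 68; y = λ·(58 - 68) - 0 ≡ 40. → (68, 40)
6Q: (68, 40) + (32, 33). λ = (33 - 40)/(32 - 68) ≡ 64/35 mod 71. 35⁻¹ ≡ 69 (mod 71), so λ ≡ 14.
  x = λ² - 68 - 32 = 196 - 100 ≡ 25; y = λ·(68 - 25) - 40 ≡ 65. → (25, 65)
7Q: (25, 65) + (32, 33). λ = (33 - 65)/(32 - 25) ≡ 39/7 mod 71. 7⁻¹ ≡ 61 (mod 71), so λ ≡ 36.
  x = λ² - 25 - 32 = 1296 - 57 ≡ 32; y = λ·(25 - 32) - 65 ≡ 38. → (32, 38)
8Q: (32, 38) + (32, 33): same x and y₁ ≡ -y₂, so the sum is O.
9Q: O + (32, 33) = (32, 33) (identity).
10Q: tangent at (32, 33): λ = (3·32² + 14)/(2·33) ≡ 33/66. 66⁻¹ ≡ 14 (mod 71), so λ ≡ 33·14 ≡ 36.
  x = λ² - 32 - 32 = 1296 - 64 ≡ 25; y = λ·(32 - 25) - 33 ≡ 6. → (25, 6)
11Q: (25, 6) + (32, 33). λ = (33 - 6)/(32 - 25) ≡ 27/7 mod 71. 7⁻¹ ≡ 61 (mod 71), so λ ≡ 14.
  x = λ² - 25 - 32 = 196 - 57 ≡ 68; y = λ·(25 - 68) - 6 ≡ 31. → (68, 31)
12Q: (68, 31) + (32, 33). λ = (33 - 31)/(32 - 68) ≡ 2/35 mod 71. 35⁻¹ ≡ 69 (mod 71) since 35·69 = 2415 ≡ 1, so λ ≡ 67.
  x = λ² - 68 - 32 = 4489 - 100 ≡ 58; y = λ·(68 - 58) - 31 ≡ 0. → (58, 0)

(58, 0)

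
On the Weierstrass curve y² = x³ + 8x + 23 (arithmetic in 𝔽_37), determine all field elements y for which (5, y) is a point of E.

15, 22

x³ + 8x + 23 = 188 ≡ 3 (mod 37).
Square roots of 3 mod 37: 15 and 22 (since 15² = 225 ≡ 3).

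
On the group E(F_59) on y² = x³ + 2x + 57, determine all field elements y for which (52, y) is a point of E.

x³ + 2x + 57 = 140769 ≡ 54 (mod 59).
54 is a non-residue mod 59; no y exists.

none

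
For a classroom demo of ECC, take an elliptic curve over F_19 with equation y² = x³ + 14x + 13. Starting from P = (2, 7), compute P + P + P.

(13, 6)

Repeated addition: build up to 3P.
2P: tangent at (2, 7): λ = (3·2² + 14)/(2·7) ≡ 7/14. 14⁻¹ ≡ 15 (mod 19), so λ ≡ 7·15 ≡ 10.
  x = λ² - 2 - 2 = 100 - 4 ≡ 1; y = λ·(2 - 1) - 7 ≡ 3. → (1, 3)
3P: (1, 3) + (2, 7). λ = (7 - 3)/(2 - 1) ≡ 4/1 mod 19. 1⁻¹ ≡ 1 (mod 19), so λ ≡ 4.
  x = λ² - 1 - 2 = 16 - 3 ≡ 13; y = λ·(1 - 13) - 3 ≡ 6. → (13, 6)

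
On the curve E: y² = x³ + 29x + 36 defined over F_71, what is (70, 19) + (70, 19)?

(21, 26)

tangent at (70, 19): λ = (3·70² + 29)/(2·19) ≡ 32/38. 38⁻¹ ≡ 43 (mod 71) since 38·43 = 1634 ≡ 1, so λ ≡ 32·43 ≡ 27.
  x = λ² - 70 - 70 = 729 - 140 ≡ 21; y = λ·(70 - 21) - 19 ≡ 26. → (21, 26)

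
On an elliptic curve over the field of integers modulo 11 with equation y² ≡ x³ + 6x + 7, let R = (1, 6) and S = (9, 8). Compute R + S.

(10, 0)

(1, 6) + (9, 8). λ = (8 - 6)/(9 - 1) ≡ 2/8 mod 11. 8⁻¹ ≡ 7 (mod 11), so λ ≡ 3.
  x = λ² - 1 - 9 = 9 - 10 ≡ 10; y = λ·(1 - 10) - 6 ≡ 0. → (10, 0)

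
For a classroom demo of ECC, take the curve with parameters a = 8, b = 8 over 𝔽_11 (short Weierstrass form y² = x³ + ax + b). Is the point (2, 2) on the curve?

y² = 2² ≡ 4; x³ + 8x + 8 = 32 ≡ 10 (mod 11). 4 ≠ 10.

no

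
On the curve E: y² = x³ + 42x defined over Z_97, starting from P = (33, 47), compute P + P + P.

(62, 88)

Repeated addition: build up to 3P.
2P: tangent at (33, 47): λ = (3·33² + 42)/(2·47) ≡ 11/94. 94⁻¹ ≡ 32 (mod 97) since 94·32 = 3008 ≡ 1, so λ ≡ 11·32 ≡ 61.
  x = λ² - 33 - 33 = 3721 - 66 ≡ 66; y = λ·(33 - 66) - 47 ≡ 74. → (66, 74)
3P: (66, 74) + (33, 47). λ = (47 - 74)/(33 - 66) ≡ 70/64 mod 97. 64⁻¹ ≡ 47 (mod 97), so λ ≡ 89.
  x = λ² - 66 - 33 = 7921 - 99 ≡ 62; y = λ·(66 - 62) - 74 ≡ 88. → (62, 88)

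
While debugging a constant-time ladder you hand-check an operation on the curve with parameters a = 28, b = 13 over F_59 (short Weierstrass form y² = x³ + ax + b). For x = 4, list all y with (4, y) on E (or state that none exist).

22, 37

x³ + 28x + 13 = 189 ≡ 12 (mod 59).
Square roots of 12 mod 59: 22 and 37 (since 22² = 484 ≡ 12).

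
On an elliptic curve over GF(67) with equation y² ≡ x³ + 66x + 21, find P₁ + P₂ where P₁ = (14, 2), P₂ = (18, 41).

(14, 2) + (18, 41). λ = (41 - 2)/(18 - 14) ≡ 39/4 mod 67. 4⁻¹ ≡ 17 (mod 67) since 4·17 = 68 ≡ 1, so λ ≡ 60.
  x = λ² - 14 - 18 = 3600 - 32 ≡ 17; y = λ·(14 - 17) - 2 ≡ 19. → (17, 19)

(17, 19)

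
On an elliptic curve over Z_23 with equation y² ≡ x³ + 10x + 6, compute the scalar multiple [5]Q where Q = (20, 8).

(8, 0)

Double-and-add on 5 = (101)₂. Start with Q = (20, 8) for the leading 1-bit.
double: tangent at (20, 8): λ = (3·20² + 10)/(2·8) ≡ 14/16. 16⁻¹ ≡ 13 (mod 23) since 16·13 = 208 ≡ 1, so λ ≡ 14·13 ≡ 21.
  x = λ² - 20 - 20 = 441 - 40 ≡ 10; y = λ·(20 - 10) - 8 ≡ 18. → (10, 18)
double: tangent at (10, 18): λ = (3·10² + 10)/(2·18) ≡ 11/13. 13⁻¹ ≡ 16 (mod 23) since 13·16 = 208 ≡ 1, so λ ≡ 11·16 ≡ 15.
  x = λ² - 10 - 10 = 225 - 20 ≡ 21; y = λ·(10 - 21) - 18 ≡ 1. → (21, 1)
add Q: (21, 1) + (20, 8). λ = (8 - 1)/(20 - 21) ≡ 7/22 mod 23. 22⁻¹ ≡ 22 (mod 23) since 22·22 = 484 ≡ 1, so λ ≡ 16.
  x = λ² - 21 - 20 = 256 - 41 ≡ 8; y = λ·(21 - 8) - 1 ≡ 0. → (8, 0)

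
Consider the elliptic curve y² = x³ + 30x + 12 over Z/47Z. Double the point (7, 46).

tangent at (7, 46): λ = (3·7² + 30)/(2·46) ≡ 36/45. 45⁻¹ ≡ 23 (mod 47) since 45·23 = 1035 ≡ 1, so λ ≡ 36·23 ≡ 29.
  x = λ² - 7 - 7 = 841 - 14 ≡ 28; y = λ·(7 - 28) - 46 ≡ 3. → (28, 3)

(28, 3)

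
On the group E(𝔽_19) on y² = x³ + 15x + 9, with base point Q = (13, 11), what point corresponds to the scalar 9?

Repeated addition: build up to 9Q.
2Q: tangent at (13, 11): λ = (3·13² + 15)/(2·11) ≡ 9/3. 3⁻¹ ≡ 13 (mod 19), so λ ≡ 9·13 ≡ 3.
  x = λ² - 13 - 13 = 9 - 26 ≡ 2; y = λ·(13 - 2) - 11 ≡ 3. → (2, 3)
3Q: (2, 3) + (13, 11). λ = (11 - 3)/(13 - 2) ≡ 8/11 mod 19. 11⁻¹ ≡ 7 (mod 19), so λ ≡ 18.
  x = λ² - 2 - 13 = 324 - 15 ≡ 5; y = λ·(2 - 5) - 3 ≡ 0. → (5, 0)
4Q: (5, 0) + (13, 11). λ = (11 - 0)/(13 - 5) ≡ 11/8 mod 19. 8⁻¹ ≡ 12 (mod 19) since 8·12 = 96 ≡ 1, so λ ≡ 18.
  x = λ² - 5 - 13 = 324 - 18 ≡ 2; y = λ·(5 - 2) - 0 ≡ 16. → (2, 16)
5Q: (2, 16) + (13, 11). λ = (11 - 16)/(13 - 2) ≡ 14/11 mod 19. 11⁻¹ ≡ 7 (mod 19) since 11·7 = 77 ≡ 1, so λ ≡ 3.
  x = λ² - 2 - 13 = 9 - 15 ≡ 13; y = λ·(2 - 13) - 16 ≡ 8. → (13, 8)
6Q: (13, 8) + (13, 11): same x and y₁ ≡ -y₂, so the sum is 𝒪.
7Q: 𝒪 + (13, 11) = (13, 11) (identity).
8Q: tangent at (13, 11): λ = (3·13² + 15)/(2·11) ≡ 9/3. 3⁻¹ ≡ 13 (mod 19), so λ ≡ 9·13 ≡ 3.
  x = λ² - 13 - 13 = 9 - 26 ≡ 2; y = λ·(13 - 2) - 11 ≡ 3. → (2, 3)
9Q: (2, 3) + (13, 11). λ = (11 - 3)/(13 - 2) ≡ 8/11 mod 19. 11⁻¹ ≡ 7 (mod 19) since 11·7 = 77 ≡ 1, so λ ≡ 18.
  x = λ² - 2 - 13 = 324 - 15 ≡ 5; y = λ·(2 - 5) - 3 ≡ 0. → (5, 0)

(5, 0)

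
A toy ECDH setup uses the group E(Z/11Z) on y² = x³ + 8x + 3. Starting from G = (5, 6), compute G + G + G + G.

Double-and-add on 4 = (100)₂. Start with G = (5, 6) for the leading 1-bit.
double: tangent at (5, 6): λ = (3·5² + 8)/(2·6) ≡ 6/1. 1⁻¹ ≡ 1 (mod 11) since 1·1 = 1 ≡ 1, so λ ≡ 6·1 ≡ 6.
  x = λ² - 5 - 5 = 36 - 10 ≡ 4; y = λ·(5 - 4) - 6 ≡ 0. → (4, 0)
double: (4, 0) + (4, 0): same x and y₁ ≡ -y₂, so the sum is O.

O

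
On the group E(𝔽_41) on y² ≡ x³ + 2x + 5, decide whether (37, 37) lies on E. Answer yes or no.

no

y² = 37² ≡ 16; x³ + 2x + 5 = 50732 ≡ 15 (mod 41). 16 ≠ 15.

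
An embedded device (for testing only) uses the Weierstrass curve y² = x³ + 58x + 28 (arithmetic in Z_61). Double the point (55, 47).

tangent at (55, 47): λ = (3·55² + 58)/(2·47) ≡ 44/33. 33⁻¹ ≡ 37 (mod 61), so λ ≡ 44·37 ≡ 42.
  x = λ² - 55 - 55 = 1764 - 110 ≡ 7; y = λ·(55 - 7) - 47 ≡ 17. → (7, 17)

(7, 17)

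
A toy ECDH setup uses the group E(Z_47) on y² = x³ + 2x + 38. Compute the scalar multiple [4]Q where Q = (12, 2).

Repeated addition: build up to 4Q.
2Q: tangent at (12, 2): λ = (3·12² + 2)/(2·2) ≡ 11/4. 4⁻¹ ≡ 12 (mod 47), so λ ≡ 11·12 ≡ 38.
  x = λ² - 12 - 12 = 1444 - 24 ≡ 10; y = λ·(12 - 10) - 2 ≡ 27. → (10, 27)
3Q: (10, 27) + (12, 2). λ = (2 - 27)/(12 - 10) ≡ 22/2 mod 47. 2⁻¹ ≡ 24 (mod 47) since 2·24 = 48 ≡ 1, so λ ≡ 11.
  x = λ² - 10 - 12 = 121 - 22 ≡ 5; y = λ·(10 - 5) - 27 ≡ 28. → (5, 28)
4Q: (5, 28) + (12, 2). λ = (2 - 28)/(12 - 5) ≡ 21/7 mod 47. 7⁻¹ ≡ 27 (mod 47), so λ ≡ 3.
  x = λ² - 5 - 12 = 9 - 17 ≡ 39; y = λ·(5 - 39) - 28 ≡ 11. → (39, 11)

(39, 11)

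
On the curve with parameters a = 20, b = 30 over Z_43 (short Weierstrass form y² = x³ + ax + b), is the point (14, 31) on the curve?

y² = 31² ≡ 15; x³ + 20x + 30 = 3054 ≡ 1 (mod 43). 15 ≠ 1.

no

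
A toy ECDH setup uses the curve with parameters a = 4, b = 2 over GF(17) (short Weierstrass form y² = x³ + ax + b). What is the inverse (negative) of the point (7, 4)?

-(7, 4) = (7, -4 mod 17) = (7, 13).

(7, 13)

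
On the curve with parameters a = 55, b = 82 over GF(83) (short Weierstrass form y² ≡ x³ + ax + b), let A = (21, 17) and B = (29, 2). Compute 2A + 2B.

First 2A:
Repeated addition: build up to 2A.
2A: tangent at (21, 17): λ = (3·21² + 55)/(2·17) ≡ 50/34. 34⁻¹ ≡ 22 (mod 83), so λ ≡ 50·22 ≡ 21.
  x = λ² - 21 - 21 = 441 - 42 ≡ 67; y = λ·(21 - 67) - 17 ≡ 13. → (67, 13)
2A = (67, 13).
Next 2B:
Repeated addition: build up to 2B.
2B: tangent at (29, 2): λ = (3·29² + 55)/(2·2) ≡ 5/4. 4⁻¹ ≡ 21 (mod 83), so λ ≡ 5·21 ≡ 22.
  x = λ² - 29 - 29 = 484 - 58 ≡ 11; y = λ·(29 - 11) - 2 ≡ 62. → (11, 62)
2B = (11, 62).
Finally 2A + 2B:
(67, 13) + (11, 62). λ = (62 - 13)/(11 - 67) ≡ 49/27 mod 83. 27⁻¹ ≡ 40 (mod 83) since 27·40 = 1080 ≡ 1, so λ ≡ 51.
  x = λ² - 67 - 11 = 2601 - 78 ≡ 33; y = λ·(67 - 33) - 13 ≡ 61. → (33, 61)

(33, 61)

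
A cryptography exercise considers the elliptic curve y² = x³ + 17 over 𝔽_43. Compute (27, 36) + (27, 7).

The two points share x = 27 and their y-coordinates satisfy 36 + 7 ≡ 0 (mod 43), so they are inverses. Their sum is O.

O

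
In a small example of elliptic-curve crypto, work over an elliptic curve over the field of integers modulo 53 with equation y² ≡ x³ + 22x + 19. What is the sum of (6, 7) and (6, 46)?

The two points share x = 6 and their y-coordinates satisfy 7 + 46 ≡ 0 (mod 53), so they are inverses. Their sum is O.

O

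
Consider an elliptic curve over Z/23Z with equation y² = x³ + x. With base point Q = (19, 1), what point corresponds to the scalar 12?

(0, 0)

Repeated addition: build up to 12Q.
2Q: tangent at (19, 1): λ = (3·19² + 1)/(2·1) ≡ 3/2. 2⁻¹ ≡ 12 (mod 23), so λ ≡ 3·12 ≡ 13.
  x = λ² - 19 - 19 = 169 - 38 ≡ 16; y = λ·(19 - 16) - 1 ≡ 15. → (16, 15)
3Q: (16, 15) + (19, 1). λ = (1 - 15)/(19 - 16) ≡ 9/3 mod 23. 3⁻¹ ≡ 8 (mod 23), so λ ≡ 3.
  x = λ² - 16 - 19 = 9 - 35 ≡ 20; y = λ·(16 - 20) - 15 ≡ 19. → (20, 19)
4Q: (20, 19) + (19, 1). λ = (1 - 19)/(19 - 20) ≡ 5/22 mod 23. 22⁻¹ ≡ 22 (mod 23), so λ ≡ 18.
  x = λ² - 20 - 19 = 324 - 39 ≡ 9; y = λ·(20 - 9) - 19 ≡ 18. → (9, 18)
5Q: (9, 18) + (19, 1). λ = (1 - 18)/(19 - 9) ≡ 6/10 mod 23. 10⁻¹ ≡ 7 (mod 23) since 10·7 = 70 ≡ 1, so λ ≡ 19.
  x = λ² - 9 - 19 = 361 - 28 ≡ 11; y = λ·(9 - 11) - 18 ≡ 13. → (11, 13)
6Q: (11, 13) + (19, 1). λ = (1 - 13)/(19 - 11) ≡ 11/8 mod 23. 8⁻¹ ≡ 3 (mod 23) since 8·3 = 24 ≡ 1, so λ ≡ 10.
  x = λ² - 11 - 19 = 100 - 30 ≡ 1; y = λ·(11 - 1) - 13 ≡ 18. → (1, 18)
7Q: (1, 18) + (19, 1). λ = (1 - 18)/(19 - 1) ≡ 6/18 mod 23. 18⁻¹ ≡ 9 (mod 23), so λ ≡ 8.
  x = λ² - 1 - 19 = 64 - 20 ≡ 21; y = λ·(1 - 21) - 18 ≡ 6. → (21, 6)
8Q: (21, 6) + (19, 1). λ = (1 - 6)/(19 - 21) ≡ 18/21 mod 23. 21⁻¹ ≡ 11 (mod 23), so λ ≡ 14.
  x = λ² - 21 - 19 = 196 - 40 ≡ 18; y = λ·(21 - 18) - 6 ≡ 13. → (18, 13)
9Q: (18, 13) + (19, 1). λ = (1 - 13)/(19 - 18) ≡ 11/1 mod 23. 1⁻¹ ≡ 1 (mod 23), so λ ≡ 11.
  x = λ² - 18 - 19 = 121 - 37 ≡ 15; y = λ·(18 - 15) - 13 ≡ 20. → (15, 20)
10Q: (15, 20) + (19, 1). λ = (1 - 20)/(19 - 15) ≡ 4/4 mod 23. 4⁻¹ ≡ 6 (mod 23) since 4·6 = 24 ≡ 1, so λ ≡ 1.
  x = λ² - 15 - 19 = 1 - 34 ≡ 13; y = λ·(15 - 13) - 20 ≡ 5. → (13, 5)
11Q: (13, 5) + (19, 1). λ = (1 - 5)/(19 - 13) ≡ 19/6 mod 23. 6⁻¹ ≡ 4 (mod 23), so λ ≡ 7.
  x = λ² - 13 - 19 = 49 - 32 ≡ 17; y = λ·(13 - 17) - 5 ≡ 13. → (17, 13)
12Q: (17, 13) + (19, 1). λ = (1 - 13)/(19 - 17) ≡ 11/2 mod 23. 2⁻¹ ≡ 12 (mod 23), so λ ≡ 17.
  x = λ² - 17 - 19 = 289 - 36 ≡ 0; y = λ·(17 - 0) - 13 ≡ 0. → (0, 0)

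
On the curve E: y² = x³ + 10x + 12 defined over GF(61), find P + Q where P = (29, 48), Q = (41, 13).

(55, 38)

(29, 48) + (41, 13). λ = (13 - 48)/(41 - 29) ≡ 26/12 mod 61. 12⁻¹ ≡ 56 (mod 61) since 12·56 = 672 ≡ 1, so λ ≡ 53.
  x = λ² - 29 - 41 = 2809 - 70 ≡ 55; y = λ·(29 - 55) - 48 ≡ 38. → (55, 38)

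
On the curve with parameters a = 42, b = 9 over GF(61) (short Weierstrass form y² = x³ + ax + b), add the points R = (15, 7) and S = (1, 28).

(15, 7) + (1, 28). λ = (28 - 7)/(1 - 15) ≡ 21/47 mod 61. 47⁻¹ ≡ 13 (mod 61) since 47·13 = 611 ≡ 1, so λ ≡ 29.
  x = λ² - 15 - 1 = 841 - 16 ≡ 32; y = λ·(15 - 32) - 7 ≡ 49. → (32, 49)

(32, 49)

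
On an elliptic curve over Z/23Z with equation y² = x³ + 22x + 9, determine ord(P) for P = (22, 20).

2P: tangent at (22, 20): λ = (3·22² + 22)/(2·20) ≡ 2/17. 17⁻¹ ≡ 19 (mod 23), so λ ≡ 2·19 ≡ 15.
  x = λ² - 22 - 22 = 225 - 44 ≡ 20; y = λ·(22 - 20) - 20 ≡ 10. → (20, 10)
3P: (20, 10) + (22, 20). λ = (20 - 10)/(22 - 20) ≡ 10/2 mod 23. 2⁻¹ ≡ 12 (mod 23), so λ ≡ 5.
  x = λ² - 20 - 22 = 25 - 42 ≡ 6; y = λ·(20 - 6) - 10 ≡ 14. → (6, 14)
4P: (6, 14) + (22, 20). λ = (20 - 14)/(22 - 6) ≡ 6/16 mod 23. 16⁻¹ ≡ 13 (mod 23), so λ ≡ 9.
  x = λ² - 6 - 22 = 81 - 28 ≡ 7; y = λ·(6 - 7) - 14 ≡ 0. → (7, 0)
5P: (7, 0) + (22, 20). λ = (20 - 0)/(22 - 7) ≡ 20/15 mod 23. 15⁻¹ ≡ 20 (mod 23), so λ ≡ 9.
  x = λ² - 7 - 22 = 81 - 29 ≡ 6; y = λ·(7 - 6) - 0 ≡ 9. → (6, 9)
6P: (6, 9) + (22, 20). λ = (20 - 9)/(22 - 6) ≡ 11/16 mod 23. 16⁻¹ ≡ 13 (mod 23), so λ ≡ 5.
  x = λ² - 6 - 22 = 25 - 28 ≡ 20; y = λ·(6 - 20) - 9 ≡ 13. → (20, 13)
7P: (20, 13) + (22, 20). λ = (20 - 13)/(22 - 20) ≡ 7/2 mod 23. 2⁻¹ ≡ 12 (mod 23) since 2·12 = 24 ≡ 1, so λ ≡ 15.
  x = λ² - 20 - 22 = 225 - 42 ≡ 22; y = λ·(20 - 22) - 13 ≡ 3. → (22, 3)
8P: (22, 3) + (22, 20): same x and y₁ ≡ -y₂, so the sum is O.
8P = O, so the order is 8.

8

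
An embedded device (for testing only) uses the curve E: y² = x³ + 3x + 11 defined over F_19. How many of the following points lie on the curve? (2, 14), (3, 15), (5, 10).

1

(2, 14): 14² ≡ 6, rhs ≡ 6 → on.
(3, 15): 15² ≡ 16, rhs ≡ 9 → off.
(5, 10): 10² ≡ 5, rhs ≡ 18 → off.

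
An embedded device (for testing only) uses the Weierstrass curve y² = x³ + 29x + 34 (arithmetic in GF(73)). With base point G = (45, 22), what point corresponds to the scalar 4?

(8, 62)

Double-and-add on 4 = (100)₂. Start with G = (45, 22) for the leading 1-bit.
double: tangent at (45, 22): λ = (3·45² + 29)/(2·22) ≡ 45/44. 44⁻¹ ≡ 5 (mod 73) since 44·5 = 220 ≡ 1, so λ ≡ 45·5 ≡ 6.
  x = λ² - 45 - 45 = 36 - 90 ≡ 19; y = λ·(45 - 19) - 22 ≡ 61. → (19, 61)
double: tangent at (19, 61): λ = (3·19² + 29)/(2·61) ≡ 17/49. 49⁻¹ ≡ 3 (mod 73), so λ ≡ 17·3 ≡ 51.
  x = λ² - 19 - 19 = 2601 - 38 ≡ 8; y = λ·(19 - 8) - 61 ≡ 62. → (8, 62)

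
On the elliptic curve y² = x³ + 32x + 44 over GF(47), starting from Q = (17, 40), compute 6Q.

Double-and-add on 6 = (110)₂. Start with Q = (17, 40) for the leading 1-bit.
double: tangent at (17, 40): λ = (3·17² + 32)/(2·40) ≡ 6/33. 33⁻¹ ≡ 10 (mod 47), so λ ≡ 6·10 ≡ 13.
  x = λ² - 17 - 17 = 169 - 34 ≡ 41; y = λ·(17 - 41) - 40 ≡ 24. → (41, 24)
add Q: (41, 24) + (17, 40). λ = (40 - 24)/(17 - 41) ≡ 16/23 mod 47. 23⁻¹ ≡ 45 (mod 47) since 23·45 = 1035 ≡ 1, so λ ≡ 15.
  x = λ² - 41 - 17 = 225 - 58 ≡ 26; y = λ·(41 - 26) - 24 ≡ 13. → (26, 13)
double: tangent at (26, 13): λ = (3·26² + 32)/(2·13) ≡ 39/26. 26⁻¹ ≡ 38 (mod 47), so λ ≡ 39·38 ≡ 25.
  x = λ² - 26 - 26 = 625 - 52 ≡ 9; y = λ·(26 - 9) - 13 ≡ 36. → (9, 36)

(9, 36)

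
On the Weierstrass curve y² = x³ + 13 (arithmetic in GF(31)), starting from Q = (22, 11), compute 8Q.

(3, 28)

Double-and-add on 8 = (1000)₂. Start with Q = (22, 11) for the leading 1-bit.
double: tangent at (22, 11): λ = (3·22² + 0)/(2·11) ≡ 26/22. 22⁻¹ ≡ 24 (mod 31) since 22·24 = 528 ≡ 1, so λ ≡ 26·24 ≡ 4.
  x = λ² - 22 - 22 = 16 - 44 ≡ 3; y = λ·(22 - 3) - 11 ≡ 3. → (3, 3)
double: tangent at (3, 3): λ = (3·3² + 0)/(2·3) ≡ 27/6. 6⁻¹ ≡ 26 (mod 31) since 6·26 = 156 ≡ 1, so λ ≡ 27·26 ≡ 20.
  x = λ² - 3 - 3 = 400 - 6 ≡ 22; y = λ·(3 - 22) - 3 ≡ 20. → (22, 20)
double: tangent at (22, 20): λ = (3·22² + 0)/(2·20) ≡ 26/9. 9⁻¹ ≡ 7 (mod 31) since 9·7 = 63 ≡ 1, so λ ≡ 26·7 ≡ 27.
  x = λ² - 22 - 22 = 729 - 44 ≡ 3; y = λ·(22 - 3) - 20 ≡ 28. → (3, 28)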